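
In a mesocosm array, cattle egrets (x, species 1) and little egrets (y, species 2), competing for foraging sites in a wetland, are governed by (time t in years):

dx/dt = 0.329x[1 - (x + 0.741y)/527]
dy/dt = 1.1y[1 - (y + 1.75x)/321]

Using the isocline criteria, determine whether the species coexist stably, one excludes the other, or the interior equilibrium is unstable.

Compare the nullcline intercepts: K1/α12 = 527/0.741 = 711 > K2 = 321; K2/α21 = 321/1.75 = 183 < K1 = 527.
Since the inequalities point opposite ways, species 1 can invade but species 2 cannot.

species 1 excludes species 2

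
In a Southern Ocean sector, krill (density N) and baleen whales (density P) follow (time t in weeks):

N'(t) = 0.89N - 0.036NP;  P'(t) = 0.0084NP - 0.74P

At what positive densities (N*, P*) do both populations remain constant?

N* ≈ 88.1, P* ≈ 24.7

Set dP/dt = 0 with P > 0: 0.0084N - 0.74 = 0, so N* = 0.74/0.0084 = 88.1.
Set dN/dt = 0 with N > 0: 0.89 - 0.036P = 0, so P* = 0.89/0.036 = 24.7.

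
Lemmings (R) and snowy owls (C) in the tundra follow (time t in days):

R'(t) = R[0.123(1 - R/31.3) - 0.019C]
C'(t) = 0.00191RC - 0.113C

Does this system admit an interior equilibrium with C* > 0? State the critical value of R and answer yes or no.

The predator equation gives dC/dt > 0 only when R > 0.113/0.00191 = 59.2.
Without the predator, R → K = 31.3. Since 31.3 < 59.2, the predator cannot invade.

Threshold R = 59.2; K < 59.2, so no, the predator goes extinct.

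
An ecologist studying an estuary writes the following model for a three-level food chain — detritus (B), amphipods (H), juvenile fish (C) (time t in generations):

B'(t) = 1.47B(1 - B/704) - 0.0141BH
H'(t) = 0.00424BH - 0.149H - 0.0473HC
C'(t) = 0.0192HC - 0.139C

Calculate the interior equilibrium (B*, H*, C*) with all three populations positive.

From dC/dt = 0: 0.0192H* = 0.139, so H* = 7.24.
From dB/dt = 0: 1.47(1 - B*/704) = 0.0141·7.24, giving B* = 704·(1 - 0.0694) = 655.
From dH/dt = 0: 0.00424·655 - 0.149 = 0.0473C*, so C* = 2.63/0.0473 = 55.6.

B* ≈ 655, H* ≈ 7.24, C* ≈ 55.6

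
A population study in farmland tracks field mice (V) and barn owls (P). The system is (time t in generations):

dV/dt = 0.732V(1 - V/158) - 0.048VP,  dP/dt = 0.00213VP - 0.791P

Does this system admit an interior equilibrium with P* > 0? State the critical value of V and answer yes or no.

Threshold V = 371; K < 371, so no, the predator goes extinct.

The predator equation gives dP/dt > 0 only when V > 0.791/0.00213 = 371.
Without the predator, V → K = 158. Since 158 < 371, the predator cannot invade.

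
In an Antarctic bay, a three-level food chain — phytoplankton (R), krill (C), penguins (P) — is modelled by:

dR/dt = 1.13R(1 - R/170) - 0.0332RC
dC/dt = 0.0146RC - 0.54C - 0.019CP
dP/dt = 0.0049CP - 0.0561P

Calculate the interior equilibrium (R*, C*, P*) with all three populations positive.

R* ≈ 113, C* ≈ 11.4, P* ≈ 58.3

From dP/dt = 0: 0.0049C* = 0.0561, so C* = 11.4.
From dR/dt = 0: 1.13(1 - R*/170) = 0.0332·11.4, giving R* = 170·(1 - 0.336) = 113.
From dC/dt = 0: 0.0146·113 - 0.54 = 0.019P*, so P* = 1.11/0.019 = 58.3.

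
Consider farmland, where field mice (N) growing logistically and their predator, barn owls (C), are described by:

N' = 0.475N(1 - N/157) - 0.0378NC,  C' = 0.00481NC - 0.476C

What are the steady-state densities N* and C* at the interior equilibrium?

N* ≈ 99, C* ≈ 4.65

From dC/dt = 0 with C > 0: 0.00481N* = 0.476, so N* = 99.
Substitute into dN/dt = 0: 0.475(1 - 99/157) = 0.0378C*.
The bracket is 0.37, giving C* = 0.176/0.0378 = 4.65.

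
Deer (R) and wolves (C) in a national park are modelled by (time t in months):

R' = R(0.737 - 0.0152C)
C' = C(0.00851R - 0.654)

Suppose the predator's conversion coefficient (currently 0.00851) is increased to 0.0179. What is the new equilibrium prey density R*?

At the interior fixed point, setting dC/dt = 0 with C > 0 fixes R* = (predator death rate)/(RC coefficient) — independent of the other coefficients.
With the change, R* = 0.654/0.0179 = 36.5; it falls from 76.9.

R* ≈ 36.5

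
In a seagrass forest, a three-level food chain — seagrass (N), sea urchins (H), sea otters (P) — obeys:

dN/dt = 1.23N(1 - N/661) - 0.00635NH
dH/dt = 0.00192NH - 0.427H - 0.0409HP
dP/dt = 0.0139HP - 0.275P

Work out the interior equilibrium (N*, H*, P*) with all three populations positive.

From dP/dt = 0: 0.0139H* = 0.275, so H* = 19.8.
From dN/dt = 0: 1.23(1 - N*/661) = 0.00635·19.8, giving N* = 661·(1 - 0.102) = 593.
From dH/dt = 0: 0.00192·593 - 0.427 = 0.0409P*, so P* = 0.712/0.0409 = 17.4.

N* ≈ 593, H* ≈ 19.8, P* ≈ 17.4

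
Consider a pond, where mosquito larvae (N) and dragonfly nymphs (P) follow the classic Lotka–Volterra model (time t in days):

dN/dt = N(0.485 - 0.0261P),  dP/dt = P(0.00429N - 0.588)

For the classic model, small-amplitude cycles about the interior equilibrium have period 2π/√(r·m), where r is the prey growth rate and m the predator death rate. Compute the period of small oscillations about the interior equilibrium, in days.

T ≈ 11.8 days

Here r = 0.485 and m = 0.588, so r·m = 0.285.
ω = √0.285 = 0.534 per day, hence T = 2π/ω ≈ 11.8 days.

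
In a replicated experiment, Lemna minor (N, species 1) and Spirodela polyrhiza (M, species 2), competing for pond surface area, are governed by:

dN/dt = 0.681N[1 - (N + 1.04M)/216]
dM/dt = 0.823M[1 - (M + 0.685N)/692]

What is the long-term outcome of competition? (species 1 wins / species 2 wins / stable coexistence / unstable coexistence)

species 2 excludes species 1

Compare the nullcline intercepts: K1/α12 = 216/1.04 = 208 < K2 = 692; K2/α21 = 692/0.685 = 1010 > K1 = 216.
Since the inequalities point opposite ways, species 2 can invade but species 1 cannot.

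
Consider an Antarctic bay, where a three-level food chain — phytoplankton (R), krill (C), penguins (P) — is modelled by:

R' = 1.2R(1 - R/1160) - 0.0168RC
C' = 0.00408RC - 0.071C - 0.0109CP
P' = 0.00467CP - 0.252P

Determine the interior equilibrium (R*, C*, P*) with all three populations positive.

R* ≈ 284, C* ≈ 54, P* ≈ 99.7

From dP/dt = 0: 0.00467C* = 0.252, so C* = 54.
From dR/dt = 0: 1.2(1 - R*/1160) = 0.0168·54, giving R* = 1160·(1 - 0.755) = 284.
From dC/dt = 0: 0.00408·284 - 0.071 = 0.0109P*, so P* = 1.09/0.0109 = 99.7.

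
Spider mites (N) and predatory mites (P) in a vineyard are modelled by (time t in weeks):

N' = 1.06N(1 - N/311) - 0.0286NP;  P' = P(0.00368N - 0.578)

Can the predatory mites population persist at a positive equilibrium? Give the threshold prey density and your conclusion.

The predator equation gives dP/dt > 0 only when N > 0.578/0.00368 = 157.
Without the predator, N → K = 311. Since 311 > 157, the predator can invade and persist.

Threshold N = 157; K > 157, so yes, the predator persists.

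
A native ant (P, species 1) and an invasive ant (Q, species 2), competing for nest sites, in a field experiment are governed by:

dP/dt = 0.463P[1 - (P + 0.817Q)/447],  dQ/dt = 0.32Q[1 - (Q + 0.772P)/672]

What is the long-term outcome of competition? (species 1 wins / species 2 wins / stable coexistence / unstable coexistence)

Compare the nullcline intercepts: K1/α12 = 447/0.817 = 547 < K2 = 672; K2/α21 = 672/0.772 = 870 > K1 = 447.
Since the inequalities point opposite ways, species 2 can invade but species 1 cannot.

species 2 excludes species 1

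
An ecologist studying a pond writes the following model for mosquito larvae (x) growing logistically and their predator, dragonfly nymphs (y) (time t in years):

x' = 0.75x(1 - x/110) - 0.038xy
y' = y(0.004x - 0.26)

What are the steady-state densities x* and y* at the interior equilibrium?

From dy/dt = 0 with y > 0: 0.004x* = 0.26, so x* = 65.
Substitute into dx/dt = 0: 0.75(1 - 65/110) = 0.038y*.
The bracket is 0.409, giving y* = 0.307/0.038 = 8.07.

x* ≈ 65, y* ≈ 8.07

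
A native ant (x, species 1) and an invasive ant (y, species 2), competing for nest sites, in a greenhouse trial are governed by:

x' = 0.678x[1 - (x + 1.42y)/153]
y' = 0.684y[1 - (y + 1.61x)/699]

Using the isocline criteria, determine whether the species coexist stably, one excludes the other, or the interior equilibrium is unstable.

Compare the nullcline intercepts: K1/α12 = 153/1.42 = 108 < K2 = 699; K2/α21 = 699/1.61 = 434 > K1 = 153.
Since the inequalities point opposite ways, species 2 can invade but species 1 cannot.

species 2 excludes species 1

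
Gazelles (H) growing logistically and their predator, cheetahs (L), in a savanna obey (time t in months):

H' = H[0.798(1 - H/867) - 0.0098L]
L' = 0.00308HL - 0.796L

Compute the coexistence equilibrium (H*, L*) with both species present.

From dL/dt = 0 with L > 0: 0.00308H* = 0.796, so H* = 258.
Substitute into dH/dt = 0: 0.798(1 - 258/867) = 0.0098L*.
The bracket is 0.702, giving L* = 0.56/0.0098 = 57.2.

H* ≈ 258, L* ≈ 57.2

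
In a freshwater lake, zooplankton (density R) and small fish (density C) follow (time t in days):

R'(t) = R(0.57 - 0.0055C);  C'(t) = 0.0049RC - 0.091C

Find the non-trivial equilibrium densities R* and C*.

R* ≈ 18.6, C* ≈ 104

Set dC/dt = 0 with C > 0: 0.0049R - 0.091 = 0, so R* = 0.091/0.0049 = 18.6.
Set dR/dt = 0 with R > 0: 0.57 - 0.0055C = 0, so C* = 0.57/0.0055 = 104.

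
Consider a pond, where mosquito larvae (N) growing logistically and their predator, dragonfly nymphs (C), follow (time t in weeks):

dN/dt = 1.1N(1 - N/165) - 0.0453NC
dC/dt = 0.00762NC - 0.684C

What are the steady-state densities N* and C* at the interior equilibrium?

N* ≈ 89.8, C* ≈ 11.1

From dC/dt = 0 with C > 0: 0.00762N* = 0.684, so N* = 89.8.
Substitute into dN/dt = 0: 1.1(1 - 89.8/165) = 0.0453C*.
The bracket is 0.456, giving C* = 0.502/0.0453 = 11.1.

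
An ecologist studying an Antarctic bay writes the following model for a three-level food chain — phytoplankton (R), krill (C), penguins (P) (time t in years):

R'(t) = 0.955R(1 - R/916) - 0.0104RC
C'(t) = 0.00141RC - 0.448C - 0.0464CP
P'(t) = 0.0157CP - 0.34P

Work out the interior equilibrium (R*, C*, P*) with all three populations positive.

R* ≈ 700, C* ≈ 21.7, P* ≈ 11.6

From dP/dt = 0: 0.0157C* = 0.34, so C* = 21.7.
From dR/dt = 0: 0.955(1 - R*/916) = 0.0104·21.7, giving R* = 916·(1 - 0.236) = 700.
From dC/dt = 0: 0.00141·700 - 0.448 = 0.0464P*, so P* = 0.539/0.0464 = 11.6.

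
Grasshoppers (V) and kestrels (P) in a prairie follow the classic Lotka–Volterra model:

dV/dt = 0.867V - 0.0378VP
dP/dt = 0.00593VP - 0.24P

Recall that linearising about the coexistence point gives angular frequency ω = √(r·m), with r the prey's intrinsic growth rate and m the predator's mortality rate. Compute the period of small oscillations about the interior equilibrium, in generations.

T ≈ 13.8 generations

Here r = 0.867 and m = 0.24, so r·m = 0.208.
ω = √0.208 = 0.456 per generation, hence T = 2π/ω ≈ 13.8 generations.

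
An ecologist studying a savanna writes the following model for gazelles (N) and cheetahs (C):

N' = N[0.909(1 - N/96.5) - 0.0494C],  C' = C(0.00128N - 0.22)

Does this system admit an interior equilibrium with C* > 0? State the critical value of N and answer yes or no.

Threshold N = 172; K < 172, so no, the predator goes extinct.

The predator equation gives dC/dt > 0 only when N > 0.22/0.00128 = 172.
Without the predator, N → K = 96.5. Since 96.5 < 172, the predator cannot invade.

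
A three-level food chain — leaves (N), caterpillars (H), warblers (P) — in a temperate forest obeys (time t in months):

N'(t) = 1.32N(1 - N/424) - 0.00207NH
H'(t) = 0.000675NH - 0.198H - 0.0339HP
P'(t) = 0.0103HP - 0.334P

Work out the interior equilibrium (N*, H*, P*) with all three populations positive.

From dP/dt = 0: 0.0103H* = 0.334, so H* = 32.4.
From dN/dt = 0: 1.32(1 - N*/424) = 0.00207·32.4, giving N* = 424·(1 - 0.0509) = 402.
From dH/dt = 0: 0.000675·402 - 0.198 = 0.0339P*, so P* = 0.0736/0.0339 = 2.17.

N* ≈ 402, H* ≈ 32.4, P* ≈ 2.17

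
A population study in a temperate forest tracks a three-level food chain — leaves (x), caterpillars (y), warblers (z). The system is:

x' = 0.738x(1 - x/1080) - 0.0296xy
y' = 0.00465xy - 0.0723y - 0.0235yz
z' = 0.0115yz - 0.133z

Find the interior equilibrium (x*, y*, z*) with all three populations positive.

From dz/dt = 0: 0.0115y* = 0.133, so y* = 11.6.
From dx/dt = 0: 0.738(1 - x*/1080) = 0.0296·11.6, giving x* = 1080·(1 - 0.464) = 579.
From dy/dt = 0: 0.00465·579 - 0.0723 = 0.0235z*, so z* = 2.62/0.0235 = 111.

x* ≈ 579, y* ≈ 11.6, z* ≈ 111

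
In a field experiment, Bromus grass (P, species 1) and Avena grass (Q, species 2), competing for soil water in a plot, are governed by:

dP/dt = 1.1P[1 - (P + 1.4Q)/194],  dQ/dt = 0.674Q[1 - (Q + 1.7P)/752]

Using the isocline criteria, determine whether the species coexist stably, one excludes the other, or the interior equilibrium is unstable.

species 2 excludes species 1

Compare the nullcline intercepts: K1/α12 = 194/1.4 = 139 < K2 = 752; K2/α21 = 752/1.7 = 442 > K1 = 194.
Since the inequalities point opposite ways, species 2 can invade but species 1 cannot.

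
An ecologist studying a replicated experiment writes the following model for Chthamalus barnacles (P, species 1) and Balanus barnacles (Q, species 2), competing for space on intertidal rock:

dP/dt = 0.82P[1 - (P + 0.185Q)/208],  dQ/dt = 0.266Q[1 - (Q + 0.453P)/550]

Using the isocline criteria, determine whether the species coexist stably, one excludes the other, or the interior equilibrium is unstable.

Compare the nullcline intercepts: K1/α12 = 208/0.185 = 1120 > K2 = 550; K2/α21 = 550/0.453 = 1210 > K1 = 208.
Since both inequalities hold, each species can invade when rare, so the interior equilibrium is stable.

stable coexistence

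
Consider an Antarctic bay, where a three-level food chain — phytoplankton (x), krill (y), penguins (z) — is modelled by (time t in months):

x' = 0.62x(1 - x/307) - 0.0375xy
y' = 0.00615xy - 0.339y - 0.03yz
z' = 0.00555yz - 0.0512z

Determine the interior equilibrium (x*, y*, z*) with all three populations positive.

From dz/dt = 0: 0.00555y* = 0.0512, so y* = 9.23.
From dx/dt = 0: 0.62(1 - x*/307) = 0.0375·9.23, giving x* = 307·(1 - 0.558) = 136.
From dy/dt = 0: 0.00615·136 - 0.339 = 0.03z*, so z* = 0.496/0.03 = 16.5.

x* ≈ 136, y* ≈ 9.23, z* ≈ 16.5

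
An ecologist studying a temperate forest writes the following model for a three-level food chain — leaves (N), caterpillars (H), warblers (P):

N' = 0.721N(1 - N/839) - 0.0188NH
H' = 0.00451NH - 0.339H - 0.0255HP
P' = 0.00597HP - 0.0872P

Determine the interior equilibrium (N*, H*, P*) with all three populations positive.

From dP/dt = 0: 0.00597H* = 0.0872, so H* = 14.6.
From dN/dt = 0: 0.721(1 - N*/839) = 0.0188·14.6, giving N* = 839·(1 - 0.381) = 519.
From dH/dt = 0: 0.00451·519 - 0.339 = 0.0255P*, so P* = 2/0.0255 = 78.6.

N* ≈ 519, H* ≈ 14.6, P* ≈ 78.6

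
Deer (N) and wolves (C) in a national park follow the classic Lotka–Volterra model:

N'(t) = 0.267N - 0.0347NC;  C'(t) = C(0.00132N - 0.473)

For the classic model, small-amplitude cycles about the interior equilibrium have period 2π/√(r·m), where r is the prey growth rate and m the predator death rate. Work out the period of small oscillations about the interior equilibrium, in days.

T ≈ 17.7 days

Here r = 0.267 and m = 0.473, so r·m = 0.126.
ω = √0.126 = 0.355 per day, hence T = 2π/ω ≈ 17.7 days.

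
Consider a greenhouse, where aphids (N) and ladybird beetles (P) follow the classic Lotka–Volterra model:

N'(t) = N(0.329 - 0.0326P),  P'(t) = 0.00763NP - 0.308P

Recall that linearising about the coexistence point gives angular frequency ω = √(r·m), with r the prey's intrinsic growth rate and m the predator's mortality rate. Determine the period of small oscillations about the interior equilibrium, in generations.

T ≈ 19.7 generations

Here r = 0.329 and m = 0.308, so r·m = 0.101.
ω = √0.101 = 0.318 per generation, hence T = 2π/ω ≈ 19.7 generations.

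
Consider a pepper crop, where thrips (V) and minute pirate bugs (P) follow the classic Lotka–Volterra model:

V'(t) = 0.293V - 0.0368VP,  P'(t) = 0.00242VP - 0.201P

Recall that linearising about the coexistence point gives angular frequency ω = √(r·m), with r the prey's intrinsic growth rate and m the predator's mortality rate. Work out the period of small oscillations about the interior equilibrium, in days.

Here r = 0.293 and m = 0.201, so r·m = 0.0589.
ω = √0.0589 = 0.243 per day, hence T = 2π/ω ≈ 25.9 days.

T ≈ 25.9 days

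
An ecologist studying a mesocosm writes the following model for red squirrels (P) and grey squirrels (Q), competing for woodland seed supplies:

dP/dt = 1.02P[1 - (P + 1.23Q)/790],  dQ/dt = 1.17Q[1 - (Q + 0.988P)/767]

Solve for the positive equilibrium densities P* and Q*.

Setting both brackets to zero gives the nullclines P + 1.23Q = 790 and 0.988P + Q = 767.
Substituting Q = 767 - 0.988P into the first: P(1 - 1.23·0.988) = 790 - 1.23·767.
So P* = -153/-0.215 = 713, and then Q* = 767 - 0.988·713 = 62.8.

P* ≈ 713, Q* ≈ 62.8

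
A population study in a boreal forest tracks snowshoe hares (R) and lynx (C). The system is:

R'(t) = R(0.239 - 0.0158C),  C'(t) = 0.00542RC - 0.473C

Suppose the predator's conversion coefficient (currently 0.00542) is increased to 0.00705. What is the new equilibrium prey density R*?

R* ≈ 67.1

At the interior fixed point, setting dC/dt = 0 with C > 0 fixes R* = (predator death rate)/(RC coefficient) — independent of the other coefficients.
With the change, R* = 0.473/0.00705 = 67.1; it falls from 87.3.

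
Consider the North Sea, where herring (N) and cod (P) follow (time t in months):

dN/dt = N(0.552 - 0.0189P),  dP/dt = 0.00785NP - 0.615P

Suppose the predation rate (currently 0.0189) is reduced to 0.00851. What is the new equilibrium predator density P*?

P* ≈ 64.9

At the interior fixed point, setting dN/dt = 0 with N > 0 fixes P* = (prey growth rate)/(NP coefficient) — independent of the other coefficients.
With the change, P* = 0.552/0.00851 = 64.9; it rises from 29.2.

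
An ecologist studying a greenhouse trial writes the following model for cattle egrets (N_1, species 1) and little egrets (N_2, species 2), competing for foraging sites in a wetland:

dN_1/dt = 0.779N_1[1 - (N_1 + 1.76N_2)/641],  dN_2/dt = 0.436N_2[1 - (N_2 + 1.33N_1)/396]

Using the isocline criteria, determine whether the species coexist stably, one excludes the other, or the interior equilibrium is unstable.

Compare the nullcline intercepts: K1/α12 = 641/1.76 = 364 < K2 = 396; K2/α21 = 396/1.33 = 298 < K1 = 641.
Since both are reversed, neither can invade when rare; the interior point is a saddle.

unstable coexistence (outcome depends on initial conditions)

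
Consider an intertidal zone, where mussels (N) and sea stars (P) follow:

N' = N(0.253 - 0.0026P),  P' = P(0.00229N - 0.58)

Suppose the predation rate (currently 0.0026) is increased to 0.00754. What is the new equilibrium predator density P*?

At the interior fixed point, setting dN/dt = 0 with N > 0 fixes P* = (prey growth rate)/(NP coefficient) — independent of the other coefficients.
With the change, P* = 0.253/0.00754 = 33.6; it falls from 97.3.

P* ≈ 33.6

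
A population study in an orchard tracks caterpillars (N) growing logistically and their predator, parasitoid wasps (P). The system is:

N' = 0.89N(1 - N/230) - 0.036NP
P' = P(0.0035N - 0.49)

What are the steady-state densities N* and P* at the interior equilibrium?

From dP/dt = 0 with P > 0: 0.0035N* = 0.49, so N* = 140.
Substitute into dN/dt = 0: 0.89(1 - 140/230) = 0.036P*.
The bracket is 0.391, giving P* = 0.348/0.036 = 9.67.

N* ≈ 140, P* ≈ 9.67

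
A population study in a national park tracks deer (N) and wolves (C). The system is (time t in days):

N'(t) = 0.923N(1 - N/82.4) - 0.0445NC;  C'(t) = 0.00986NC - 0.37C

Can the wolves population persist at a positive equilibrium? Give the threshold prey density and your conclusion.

Threshold N = 37.5; K > 37.5, so yes, the predator persists.

The predator equation gives dC/dt > 0 only when N > 0.37/0.00986 = 37.5.
Without the predator, N → K = 82.4. Since 82.4 > 37.5, the predator can invade and persist.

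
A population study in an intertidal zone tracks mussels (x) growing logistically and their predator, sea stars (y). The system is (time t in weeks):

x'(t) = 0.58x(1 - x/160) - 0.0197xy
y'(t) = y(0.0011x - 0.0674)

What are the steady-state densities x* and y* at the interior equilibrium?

From dy/dt = 0 with y > 0: 0.0011x* = 0.0674, so x* = 61.3.
Substitute into dx/dt = 0: 0.58(1 - 61.3/160) = 0.0197y*.
The bracket is 0.617, giving y* = 0.358/0.0197 = 18.2.

x* ≈ 61.3, y* ≈ 18.2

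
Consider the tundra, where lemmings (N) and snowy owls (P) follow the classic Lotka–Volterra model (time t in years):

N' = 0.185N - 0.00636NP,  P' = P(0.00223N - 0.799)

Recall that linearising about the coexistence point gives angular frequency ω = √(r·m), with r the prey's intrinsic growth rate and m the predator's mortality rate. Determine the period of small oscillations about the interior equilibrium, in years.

T ≈ 16.3 years

Here r = 0.185 and m = 0.799, so r·m = 0.148.
ω = √0.148 = 0.384 per year, hence T = 2π/ω ≈ 16.3 years.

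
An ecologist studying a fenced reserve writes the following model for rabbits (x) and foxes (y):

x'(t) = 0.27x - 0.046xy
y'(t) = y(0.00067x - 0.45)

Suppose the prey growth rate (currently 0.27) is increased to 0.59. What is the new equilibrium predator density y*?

At the interior fixed point, setting dx/dt = 0 with x > 0 fixes y* = (prey growth rate)/(xy coefficient) — independent of the other coefficients.
With the change, y* = 0.59/0.046 = 12.8; it rises from 5.87.

y* ≈ 12.8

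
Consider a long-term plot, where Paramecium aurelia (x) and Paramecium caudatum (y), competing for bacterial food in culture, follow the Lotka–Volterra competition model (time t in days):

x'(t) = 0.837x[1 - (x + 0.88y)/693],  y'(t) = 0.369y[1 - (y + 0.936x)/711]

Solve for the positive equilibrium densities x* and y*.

x* ≈ 382, y* ≈ 354

Setting both brackets to zero gives the nullclines x + 0.88y = 693 and 0.936x + y = 711.
Substituting y = 711 - 0.936x into the first: x(1 - 0.88·0.936) = 693 - 0.88·711.
So x* = 67.3/0.176 = 382, and then y* = 711 - 0.936·382 = 354.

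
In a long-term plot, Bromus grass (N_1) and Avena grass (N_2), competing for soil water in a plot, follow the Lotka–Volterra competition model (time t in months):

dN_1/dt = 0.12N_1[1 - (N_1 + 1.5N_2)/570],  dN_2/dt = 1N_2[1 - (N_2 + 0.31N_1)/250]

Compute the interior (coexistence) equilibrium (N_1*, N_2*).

Setting both brackets to zero gives the nullclines N_1 + 1.5N_2 = 570 and 0.31N_1 + N_2 = 250.
Substituting N_2 = 250 - 0.31N_1 into the first: N_1(1 - 1.5·0.31) = 570 - 1.5·250.
So N_1* = 195/0.535 = 364, and then N_2* = 250 - 0.31·364 = 137.

N_1* ≈ 364, N_2* ≈ 137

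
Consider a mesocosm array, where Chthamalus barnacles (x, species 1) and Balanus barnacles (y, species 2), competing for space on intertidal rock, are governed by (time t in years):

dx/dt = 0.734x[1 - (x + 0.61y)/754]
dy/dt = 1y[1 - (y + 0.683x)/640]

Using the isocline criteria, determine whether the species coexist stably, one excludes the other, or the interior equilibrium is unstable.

Compare the nullcline intercepts: K1/α12 = 754/0.61 = 1240 > K2 = 640; K2/α21 = 640/0.683 = 937 > K1 = 754.
Since both inequalities hold, each species can invade when rare, so the interior equilibrium is stable.

stable coexistence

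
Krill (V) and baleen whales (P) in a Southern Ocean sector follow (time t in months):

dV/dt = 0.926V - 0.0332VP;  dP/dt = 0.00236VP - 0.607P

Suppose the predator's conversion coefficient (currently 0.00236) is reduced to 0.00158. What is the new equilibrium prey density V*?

V* ≈ 384

At the interior fixed point, setting dP/dt = 0 with P > 0 fixes V* = (predator death rate)/(VP coefficient) — independent of the other coefficients.
With the change, V* = 0.607/0.00158 = 384; it rises from 257.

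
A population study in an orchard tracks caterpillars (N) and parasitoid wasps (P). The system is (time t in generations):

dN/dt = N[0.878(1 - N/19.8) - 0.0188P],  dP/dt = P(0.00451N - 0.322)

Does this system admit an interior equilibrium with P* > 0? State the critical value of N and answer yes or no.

The predator equation gives dP/dt > 0 only when N > 0.322/0.00451 = 71.4.
Without the predator, N → K = 19.8. Since 19.8 < 71.4, the predator cannot invade.

Threshold N = 71.4; K < 71.4, so no, the predator goes extinct.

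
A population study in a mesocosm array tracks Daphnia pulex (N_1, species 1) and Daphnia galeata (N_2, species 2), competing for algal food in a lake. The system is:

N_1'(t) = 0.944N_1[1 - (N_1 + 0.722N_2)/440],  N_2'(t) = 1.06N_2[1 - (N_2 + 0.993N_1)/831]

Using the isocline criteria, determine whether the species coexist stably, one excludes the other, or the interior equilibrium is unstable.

species 2 excludes species 1

Compare the nullcline intercepts: K1/α12 = 440/0.722 = 609 < K2 = 831; K2/α21 = 831/0.993 = 837 > K1 = 440.
Since the inequalities point opposite ways, species 2 can invade but species 1 cannot.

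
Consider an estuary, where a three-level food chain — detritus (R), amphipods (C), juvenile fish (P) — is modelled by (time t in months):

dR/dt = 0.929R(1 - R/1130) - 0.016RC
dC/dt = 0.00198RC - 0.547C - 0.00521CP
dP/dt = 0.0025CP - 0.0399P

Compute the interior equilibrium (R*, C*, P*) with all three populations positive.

From dP/dt = 0: 0.0025C* = 0.0399, so C* = 16.
From dR/dt = 0: 0.929(1 - R*/1130) = 0.016·16, giving R* = 1130·(1 - 0.275) = 819.
From dC/dt = 0: 0.00198·819 - 0.547 = 0.00521P*, so P* = 1.08/0.00521 = 206.

R* ≈ 819, C* ≈ 16, P* ≈ 206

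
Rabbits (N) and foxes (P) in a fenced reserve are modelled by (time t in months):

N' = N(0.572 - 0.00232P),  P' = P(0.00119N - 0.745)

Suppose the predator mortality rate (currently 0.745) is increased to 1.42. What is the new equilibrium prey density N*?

At the interior fixed point, setting dP/dt = 0 with P > 0 fixes N* = (predator death rate)/(NP coefficient) — independent of the other coefficients.
With the change, N* = 1.42/0.00119 = 1190; it rises from 626.

N* ≈ 1190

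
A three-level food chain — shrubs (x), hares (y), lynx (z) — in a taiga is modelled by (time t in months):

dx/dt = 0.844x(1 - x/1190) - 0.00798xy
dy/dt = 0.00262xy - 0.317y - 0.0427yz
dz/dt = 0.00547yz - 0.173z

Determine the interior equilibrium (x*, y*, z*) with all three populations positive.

From dz/dt = 0: 0.00547y* = 0.173, so y* = 31.6.
From dx/dt = 0: 0.844(1 - x*/1190) = 0.00798·31.6, giving x* = 1190·(1 - 0.299) = 834.
From dy/dt = 0: 0.00262·834 - 0.317 = 0.0427z*, so z* = 1.87/0.0427 = 43.8.

x* ≈ 834, y* ≈ 31.6, z* ≈ 43.8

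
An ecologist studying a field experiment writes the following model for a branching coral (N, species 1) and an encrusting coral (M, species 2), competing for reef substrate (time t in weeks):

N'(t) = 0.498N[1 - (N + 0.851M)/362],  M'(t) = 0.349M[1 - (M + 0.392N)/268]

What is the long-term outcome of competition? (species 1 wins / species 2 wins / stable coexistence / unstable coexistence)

Compare the nullcline intercepts: K1/α12 = 362/0.851 = 425 > K2 = 268; K2/α21 = 268/0.392 = 684 > K1 = 362.
Since both inequalities hold, each species can invade when rare, so the interior equilibrium is stable.

stable coexistence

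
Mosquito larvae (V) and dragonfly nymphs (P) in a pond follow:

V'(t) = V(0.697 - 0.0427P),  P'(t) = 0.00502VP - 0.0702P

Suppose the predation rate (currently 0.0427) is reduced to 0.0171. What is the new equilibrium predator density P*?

At the interior fixed point, setting dV/dt = 0 with V > 0 fixes P* = (prey growth rate)/(VP coefficient) — independent of the other coefficients.
With the change, P* = 0.697/0.0171 = 40.8; it rises from 16.3.

P* ≈ 40.8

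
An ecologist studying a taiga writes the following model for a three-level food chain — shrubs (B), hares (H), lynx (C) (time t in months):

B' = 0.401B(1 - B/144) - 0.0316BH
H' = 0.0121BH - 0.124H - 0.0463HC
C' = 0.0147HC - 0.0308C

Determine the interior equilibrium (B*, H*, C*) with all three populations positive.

From dC/dt = 0: 0.0147H* = 0.0308, so H* = 2.1.
From dB/dt = 0: 0.401(1 - B*/144) = 0.0316·2.1, giving B* = 144·(1 - 0.165) = 120.
From dH/dt = 0: 0.0121·120 - 0.124 = 0.0463C*, so C* = 1.33/0.0463 = 28.7.

B* ≈ 120, H* ≈ 2.1, C* ≈ 28.7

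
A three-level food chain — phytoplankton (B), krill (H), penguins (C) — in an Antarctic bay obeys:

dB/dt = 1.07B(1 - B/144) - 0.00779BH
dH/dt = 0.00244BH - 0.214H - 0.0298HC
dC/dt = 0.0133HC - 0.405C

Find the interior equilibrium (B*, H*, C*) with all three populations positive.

From dC/dt = 0: 0.0133H* = 0.405, so H* = 30.5.
From dB/dt = 0: 1.07(1 - B*/144) = 0.00779·30.5, giving B* = 144·(1 - 0.222) = 112.
From dH/dt = 0: 0.00244·112 - 0.214 = 0.0298C*, so C* = 0.0595/0.0298 = 2.

B* ≈ 112, H* ≈ 30.5, C* ≈ 2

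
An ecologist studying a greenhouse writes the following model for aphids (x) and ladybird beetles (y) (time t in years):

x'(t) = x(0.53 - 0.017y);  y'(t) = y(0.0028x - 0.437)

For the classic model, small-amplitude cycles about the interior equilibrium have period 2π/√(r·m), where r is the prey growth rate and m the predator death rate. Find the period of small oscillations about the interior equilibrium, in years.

T ≈ 13.1 years

Here r = 0.53 and m = 0.437, so r·m = 0.232.
ω = √0.232 = 0.481 per year, hence T = 2π/ω ≈ 13.1 years.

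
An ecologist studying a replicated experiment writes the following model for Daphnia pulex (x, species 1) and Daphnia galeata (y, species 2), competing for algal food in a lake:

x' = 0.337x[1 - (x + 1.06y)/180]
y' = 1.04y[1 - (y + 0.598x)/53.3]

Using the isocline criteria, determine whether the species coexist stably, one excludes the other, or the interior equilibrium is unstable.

species 1 excludes species 2

Compare the nullcline intercepts: K1/α12 = 180/1.06 = 170 > K2 = 53.3; K2/α21 = 53.3/0.598 = 89.1 < K1 = 180.
Since the inequalities point opposite ways, species 1 can invade but species 2 cannot.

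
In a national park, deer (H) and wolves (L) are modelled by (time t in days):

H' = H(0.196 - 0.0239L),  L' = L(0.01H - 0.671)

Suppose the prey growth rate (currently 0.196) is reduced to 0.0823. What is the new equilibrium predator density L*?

At the interior fixed point, setting dH/dt = 0 with H > 0 fixes L* = (prey growth rate)/(HL coefficient) — independent of the other coefficients.
With the change, L* = 0.0823/0.0239 = 3.44; it falls from 8.2.

L* ≈ 3.44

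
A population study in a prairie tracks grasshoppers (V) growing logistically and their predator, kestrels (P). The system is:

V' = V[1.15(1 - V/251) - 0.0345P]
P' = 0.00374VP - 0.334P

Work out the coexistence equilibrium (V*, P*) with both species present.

From dP/dt = 0 with P > 0: 0.00374V* = 0.334, so V* = 89.3.
Substitute into dV/dt = 0: 1.15(1 - 89.3/251) = 0.0345P*.
The bracket is 0.644, giving P* = 0.741/0.0345 = 21.5.

V* ≈ 89.3, P* ≈ 21.5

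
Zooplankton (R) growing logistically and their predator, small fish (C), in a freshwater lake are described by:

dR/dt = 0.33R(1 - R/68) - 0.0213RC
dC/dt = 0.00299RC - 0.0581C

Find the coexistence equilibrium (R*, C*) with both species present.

R* ≈ 19.4, C* ≈ 11.1

From dC/dt = 0 with C > 0: 0.00299R* = 0.0581, so R* = 19.4.
Substitute into dR/dt = 0: 0.33(1 - 19.4/68) = 0.0213C*.
The bracket is 0.714, giving C* = 0.236/0.0213 = 11.1.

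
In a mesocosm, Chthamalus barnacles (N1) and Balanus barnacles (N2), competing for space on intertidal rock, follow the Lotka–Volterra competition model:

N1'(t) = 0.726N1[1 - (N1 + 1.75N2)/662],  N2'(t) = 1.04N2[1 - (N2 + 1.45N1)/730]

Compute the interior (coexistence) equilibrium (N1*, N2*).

Setting both brackets to zero gives the nullclines N1 + 1.75N2 = 662 and 1.45N1 + N2 = 730.
Substituting N2 = 730 - 1.45N1 into the first: N1(1 - 1.75·1.45) = 662 - 1.75·730.
So N1* = -616/-1.54 = 400, and then N2* = 730 - 1.45·400 = 150.

N1* ≈ 400, N2* ≈ 150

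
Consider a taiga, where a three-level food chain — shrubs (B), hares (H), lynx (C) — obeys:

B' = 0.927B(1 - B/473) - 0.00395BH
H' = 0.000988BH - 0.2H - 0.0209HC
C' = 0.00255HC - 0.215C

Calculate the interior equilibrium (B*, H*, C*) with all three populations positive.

B* ≈ 303, H* ≈ 84.3, C* ≈ 4.76

From dC/dt = 0: 0.00255H* = 0.215, so H* = 84.3.
From dB/dt = 0: 0.927(1 - B*/473) = 0.00395·84.3, giving B* = 473·(1 - 0.359) = 303.
From dH/dt = 0: 0.000988·303 - 0.2 = 0.0209C*, so C* = 0.0994/0.0209 = 4.76.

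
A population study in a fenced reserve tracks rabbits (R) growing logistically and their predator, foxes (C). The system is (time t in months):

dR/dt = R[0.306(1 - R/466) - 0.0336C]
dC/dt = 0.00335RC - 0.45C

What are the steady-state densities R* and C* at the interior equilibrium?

From dC/dt = 0 with C > 0: 0.00335R* = 0.45, so R* = 134.
Substitute into dR/dt = 0: 0.306(1 - 134/466) = 0.0336C*.
The bracket is 0.712, giving C* = 0.218/0.0336 = 6.48.

R* ≈ 134, C* ≈ 6.48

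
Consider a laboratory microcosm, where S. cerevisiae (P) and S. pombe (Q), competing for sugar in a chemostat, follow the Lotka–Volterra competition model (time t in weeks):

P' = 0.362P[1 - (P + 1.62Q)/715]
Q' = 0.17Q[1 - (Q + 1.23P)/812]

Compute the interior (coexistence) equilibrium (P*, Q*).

P* ≈ 605, Q* ≈ 68

Setting both brackets to zero gives the nullclines P + 1.62Q = 715 and 1.23P + Q = 812.
Substituting Q = 812 - 1.23P into the first: P(1 - 1.62·1.23) = 715 - 1.62·812.
So P* = -600/-0.993 = 605, and then Q* = 812 - 1.23·605 = 68.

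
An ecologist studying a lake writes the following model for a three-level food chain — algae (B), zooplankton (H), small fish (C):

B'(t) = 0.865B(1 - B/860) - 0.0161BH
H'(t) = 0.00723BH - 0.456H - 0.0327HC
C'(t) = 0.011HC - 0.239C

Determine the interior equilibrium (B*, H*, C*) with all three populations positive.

B* ≈ 512, H* ≈ 21.7, C* ≈ 99.3

From dC/dt = 0: 0.011H* = 0.239, so H* = 21.7.
From dB/dt = 0: 0.865(1 - B*/860) = 0.0161·21.7, giving B* = 860·(1 - 0.404) = 512.
From dH/dt = 0: 0.00723·512 - 0.456 = 0.0327C*, so C* = 3.25/0.0327 = 99.3.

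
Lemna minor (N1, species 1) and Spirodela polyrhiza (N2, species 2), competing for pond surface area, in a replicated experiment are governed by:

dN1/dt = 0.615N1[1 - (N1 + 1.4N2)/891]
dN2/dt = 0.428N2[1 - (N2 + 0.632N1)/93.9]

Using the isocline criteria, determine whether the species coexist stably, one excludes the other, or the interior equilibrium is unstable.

Compare the nullcline intercepts: K1/α12 = 891/1.4 = 636 > K2 = 93.9; K2/α21 = 93.9/0.632 = 149 < K1 = 891.
Since the inequalities point opposite ways, species 1 can invade but species 2 cannot.

species 1 excludes species 2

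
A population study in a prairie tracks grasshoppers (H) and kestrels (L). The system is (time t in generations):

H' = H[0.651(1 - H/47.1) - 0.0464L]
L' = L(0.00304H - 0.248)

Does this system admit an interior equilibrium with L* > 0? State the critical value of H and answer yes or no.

Threshold H = 81.6; K < 81.6, so no, the predator goes extinct.

The predator equation gives dL/dt > 0 only when H > 0.248/0.00304 = 81.6.
Without the predator, H → K = 47.1. Since 47.1 < 81.6, the predator cannot invade.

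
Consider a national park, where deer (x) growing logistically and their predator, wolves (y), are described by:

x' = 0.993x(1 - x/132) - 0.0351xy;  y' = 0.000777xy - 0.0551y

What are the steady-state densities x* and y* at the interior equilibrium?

From dy/dt = 0 with y > 0: 0.000777x* = 0.0551, so x* = 70.9.
Substitute into dx/dt = 0: 0.993(1 - 70.9/132) = 0.0351y*.
The bracket is 0.463, giving y* = 0.46/0.0351 = 13.1.

x* ≈ 70.9, y* ≈ 13.1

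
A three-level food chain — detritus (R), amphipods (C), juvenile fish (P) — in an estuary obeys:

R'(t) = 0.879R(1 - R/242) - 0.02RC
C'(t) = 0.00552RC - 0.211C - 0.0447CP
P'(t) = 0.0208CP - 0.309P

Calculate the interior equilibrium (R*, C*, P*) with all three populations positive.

From dP/dt = 0: 0.0208C* = 0.309, so C* = 14.9.
From dR/dt = 0: 0.879(1 - R*/242) = 0.02·14.9, giving R* = 242·(1 - 0.338) = 160.
From dC/dt = 0: 0.00552·160 - 0.211 = 0.0447P*, so P* = 0.673/0.0447 = 15.1.

R* ≈ 160, C* ≈ 14.9, P* ≈ 15.1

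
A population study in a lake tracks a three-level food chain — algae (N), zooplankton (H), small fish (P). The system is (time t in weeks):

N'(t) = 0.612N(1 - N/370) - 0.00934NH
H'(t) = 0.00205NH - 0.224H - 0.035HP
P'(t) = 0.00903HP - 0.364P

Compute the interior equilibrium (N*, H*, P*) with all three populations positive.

N* ≈ 142, H* ≈ 40.3, P* ≈ 1.94

From dP/dt = 0: 0.00903H* = 0.364, so H* = 40.3.
From dN/dt = 0: 0.612(1 - N*/370) = 0.00934·40.3, giving N* = 370·(1 - 0.615) = 142.
From dH/dt = 0: 0.00205·142 - 0.224 = 0.035P*, so P* = 0.0679/0.035 = 1.94.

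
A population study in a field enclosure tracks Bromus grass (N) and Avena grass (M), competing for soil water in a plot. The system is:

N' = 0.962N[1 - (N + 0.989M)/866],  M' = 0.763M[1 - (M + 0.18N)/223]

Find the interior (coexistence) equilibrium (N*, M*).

Setting both brackets to zero gives the nullclines N + 0.989M = 866 and 0.18N + M = 223.
Substituting M = 223 - 0.18N into the first: N(1 - 0.989·0.18) = 866 - 0.989·223.
So N* = 645/0.822 = 785, and then M* = 223 - 0.18·785 = 81.7.

N* ≈ 785, M* ≈ 81.7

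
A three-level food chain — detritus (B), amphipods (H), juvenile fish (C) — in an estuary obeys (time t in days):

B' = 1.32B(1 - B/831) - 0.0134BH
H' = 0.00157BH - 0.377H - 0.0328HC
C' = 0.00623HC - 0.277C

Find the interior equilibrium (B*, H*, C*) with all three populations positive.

From dC/dt = 0: 0.00623H* = 0.277, so H* = 44.5.
From dB/dt = 0: 1.32(1 - B*/831) = 0.0134·44.5, giving B* = 831·(1 - 0.451) = 456.
From dH/dt = 0: 0.00157·456 - 0.377 = 0.0328C*, so C* = 0.339/0.0328 = 10.3.

B* ≈ 456, H* ≈ 44.5, C* ≈ 10.3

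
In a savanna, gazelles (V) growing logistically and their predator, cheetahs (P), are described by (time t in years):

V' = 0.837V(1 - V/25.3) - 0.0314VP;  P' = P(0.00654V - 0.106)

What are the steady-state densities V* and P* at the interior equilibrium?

From dP/dt = 0 with P > 0: 0.00654V* = 0.106, so V* = 16.2.
Substitute into dV/dt = 0: 0.837(1 - 16.2/25.3) = 0.0314P*.
The bracket is 0.359, giving P* = 0.301/0.0314 = 9.58.

V* ≈ 16.2, P* ≈ 9.58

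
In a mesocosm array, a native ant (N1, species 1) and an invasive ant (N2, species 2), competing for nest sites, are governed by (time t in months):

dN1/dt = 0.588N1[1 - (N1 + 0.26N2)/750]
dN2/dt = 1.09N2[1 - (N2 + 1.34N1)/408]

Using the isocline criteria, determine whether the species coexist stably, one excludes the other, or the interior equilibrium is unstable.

Compare the nullcline intercepts: K1/α12 = 750/0.26 = 2880 > K2 = 408; K2/α21 = 408/1.34 = 304 < K1 = 750.
Since the inequalities point opposite ways, species 1 can invade but species 2 cannot.

species 1 excludes species 2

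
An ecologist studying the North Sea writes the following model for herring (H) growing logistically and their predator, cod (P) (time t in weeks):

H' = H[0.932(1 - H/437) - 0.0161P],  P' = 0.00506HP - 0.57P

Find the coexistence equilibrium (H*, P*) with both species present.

H* ≈ 113, P* ≈ 43

From dP/dt = 0 with P > 0: 0.00506H* = 0.57, so H* = 113.
Substitute into dH/dt = 0: 0.932(1 - 113/437) = 0.0161P*.
The bracket is 0.742, giving P* = 0.692/0.0161 = 43.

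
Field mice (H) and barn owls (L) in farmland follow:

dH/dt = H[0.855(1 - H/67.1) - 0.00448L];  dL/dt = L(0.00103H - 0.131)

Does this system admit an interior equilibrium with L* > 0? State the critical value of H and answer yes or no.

Threshold H = 127; K < 127, so no, the predator goes extinct.

The predator equation gives dL/dt > 0 only when H > 0.131/0.00103 = 127.
Without the predator, H → K = 67.1. Since 67.1 < 127, the predator cannot invade.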